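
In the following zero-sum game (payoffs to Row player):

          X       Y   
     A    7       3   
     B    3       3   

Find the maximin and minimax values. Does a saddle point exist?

Maximin = 3, Minimax = 3, Saddle: True

Work:
Row minimums: [3, 3] → maximin = 3
Column maximums: [7, 3] → minimax = 3
Saddle point exists! Game value = 3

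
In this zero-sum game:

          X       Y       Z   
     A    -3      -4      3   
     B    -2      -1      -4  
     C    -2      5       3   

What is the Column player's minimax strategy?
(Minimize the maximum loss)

Column should play X, value = -2

Work:
Column player minimizes Row's maximum payoff:
Column X: max payoff to Row = -2
Column Y: max payoff to Row = 5
Column Z: max payoff to Row = 3
Minimum is -2, achieved by column X.
Minimax strategy: X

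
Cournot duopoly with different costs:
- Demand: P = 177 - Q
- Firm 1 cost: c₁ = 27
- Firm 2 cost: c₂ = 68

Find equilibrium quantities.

q₁* = 63.67, q₂* = 22.67

Work:
Reaction: q₁ = (177 - 27 - q₂)/2
Reaction: q₂ = (177 - 68 - q₁)/2
Solve simultaneously:
q₁* = (177 - 2×27 + 68)/3 = 63.67
q₂* = (177 - 2×68 + 27)/3 = 22.67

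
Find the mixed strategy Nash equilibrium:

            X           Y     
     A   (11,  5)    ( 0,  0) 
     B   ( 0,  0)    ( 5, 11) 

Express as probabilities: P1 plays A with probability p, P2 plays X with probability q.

p = 0.6875, q = 0.3125

Work:
Find probabilities that make opponent indifferent:
P2 chooses q to make P1 indifferent between A and B
P1 chooses p to make P2 indifferent between X and Y
Mixed NE: P1 plays (A: 0.6875, B: 0.3125), P2 plays (X: 0.3125, Y: 0.6875)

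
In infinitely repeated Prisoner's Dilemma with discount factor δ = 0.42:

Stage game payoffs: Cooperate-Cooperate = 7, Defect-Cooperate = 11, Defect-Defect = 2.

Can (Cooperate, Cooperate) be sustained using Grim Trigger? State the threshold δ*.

δ* = 0.4444; since δ = 0.42 < 0.4444, cooperation cannot be sustained

Work:
For Grim Trigger:
Cooperate forever: 7/(1-δ)
Defect then punished: 11 + 2·δ/(1-δ)
Need: 7/(1-δ) ≥ 11 + 2·δ/(1-δ)
Solving: δ ≥ (T-R)/(T-P) = (11-7)/(11-2) = 0.4444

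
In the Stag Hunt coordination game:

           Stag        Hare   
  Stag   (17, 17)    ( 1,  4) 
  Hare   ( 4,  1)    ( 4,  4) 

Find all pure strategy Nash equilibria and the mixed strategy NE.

Pure NE: (Stag, Stag) and (Hare, Hare); Mixed NE: p = 0.1875, q = 0.1875

Work:
Check pure NE:
(Stag, Stag): (17, 17) - no unilateral deviation beneficial
(Hare, Hare): (4, 4) - no unilateral deviation beneficial
Mixed NE: P1 plays Stag with p = 0.1875, P2 plays Stag with q = 0.1875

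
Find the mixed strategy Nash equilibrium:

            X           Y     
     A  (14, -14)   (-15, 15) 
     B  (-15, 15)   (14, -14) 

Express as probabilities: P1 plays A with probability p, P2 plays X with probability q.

p = 0.5, q = 0.5

Work:
Find probabilities that make opponent indifferent:
P2 chooses q to make P1 indifferent between A and B
P1 chooses p to make P2 indifferent between X and Y
Mixed NE: P1 plays (A: 0.5, B: 0.5), P2 plays (X: 0.5, Y: 0.5)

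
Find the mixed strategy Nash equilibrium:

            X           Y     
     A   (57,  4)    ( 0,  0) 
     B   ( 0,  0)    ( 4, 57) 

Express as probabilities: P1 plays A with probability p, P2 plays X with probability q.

p = 0.9344, q = 0.0656

Work:
Find probabilities that make opponent indifferent:
P2 chooses q to make P1 indifferent between A and B
P1 chooses p to make P2 indifferent between X and Y
Mixed NE: P1 plays (A: 0.9344, B: 0.0656), P2 plays (X: 0.0656, Y: 0.9344)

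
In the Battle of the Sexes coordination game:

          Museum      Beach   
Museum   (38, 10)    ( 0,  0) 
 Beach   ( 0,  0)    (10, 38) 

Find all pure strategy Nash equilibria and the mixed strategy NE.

Pure NE: (Museum, Museum) and (Beach, Beach); Mixed NE: p = 0.7917, q = 0.2083

Work:
Check pure NE:
(Museum, Museum): (38, 10) - no unilateral deviation beneficial
(Beach, Beach): (10, 38) - no unilateral deviation beneficial
Mixed NE: P1 plays Museum with p = 0.7917, P2 plays Museum with q = 0.2083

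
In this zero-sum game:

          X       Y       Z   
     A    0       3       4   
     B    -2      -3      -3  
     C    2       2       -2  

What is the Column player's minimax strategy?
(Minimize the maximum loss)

Column should play X, value = 2

Work:
Column player minimizes Row's maximum payoff:
Column X: max payoff to Row = 2
Column Y: max payoff to Row = 3
Column Z: max payoff to Row = 4
Minimum is 2, achieved by column X.
Minimax strategy: X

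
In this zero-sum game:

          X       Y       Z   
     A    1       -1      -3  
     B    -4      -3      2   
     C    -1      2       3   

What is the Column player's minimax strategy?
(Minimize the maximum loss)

Column should play X, value = 1

Work:
Column player minimizes Row's maximum payoff:
Column X: max payoff to Row = 1
Column Y: max payoff to Row = 2
Column Z: max payoff to Row = 3
Minimum is 1, achieved by column X.
Minimax strategy: X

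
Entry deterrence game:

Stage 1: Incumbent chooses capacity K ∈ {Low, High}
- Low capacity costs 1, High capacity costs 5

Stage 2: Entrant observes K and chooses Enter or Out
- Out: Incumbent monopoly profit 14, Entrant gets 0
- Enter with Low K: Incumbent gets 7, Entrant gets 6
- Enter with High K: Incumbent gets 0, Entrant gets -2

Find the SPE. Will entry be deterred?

SPE: (High, Enter|Low, Out|High); Entry deterred. Incumbent net profit = 9

Work:
After Low K: Entrant enters (6 > 0)
After High K: Entrant stays out (-2 < 0)
Incumbent: Low → 7−1=6, High → 14−5=9
Incumbent chooses High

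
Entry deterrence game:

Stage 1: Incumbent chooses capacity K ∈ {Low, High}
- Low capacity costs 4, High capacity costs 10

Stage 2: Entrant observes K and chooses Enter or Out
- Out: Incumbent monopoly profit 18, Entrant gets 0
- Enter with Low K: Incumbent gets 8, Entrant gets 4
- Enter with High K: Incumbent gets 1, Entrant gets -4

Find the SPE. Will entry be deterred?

SPE: (High, Enter|Low, Out|High); Entry deterred. Incumbent net profit = 8

Work:
After Low K: Entrant enters (4 > 0)
After High K: Entrant stays out (-4 < 0)
Incumbent: Low → 8−4=4, High → 18−10=8
Incumbent chooses High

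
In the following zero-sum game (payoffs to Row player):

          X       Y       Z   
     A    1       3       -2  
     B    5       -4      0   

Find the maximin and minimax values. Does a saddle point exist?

Maximin = -2, Minimax = 0, Saddle: False

Work:
Row minimums: [-2, -4] → maximin = -2
Column maximums: [5, 3, 0] → minimax = 0
No saddle point (maximin ≠ minimax). Mixed strategy needed.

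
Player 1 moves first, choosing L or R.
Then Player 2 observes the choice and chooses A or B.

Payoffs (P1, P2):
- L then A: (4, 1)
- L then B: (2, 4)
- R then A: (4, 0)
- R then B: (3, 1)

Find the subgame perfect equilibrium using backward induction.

P1 plays R, P2 plays B after L and B after R; Payoff (3, 1)

Work:
Backward induction:
After L: P2 chooses B → P1 gets 2
After R: P2 chooses B → P1 gets 3
P1 chooses R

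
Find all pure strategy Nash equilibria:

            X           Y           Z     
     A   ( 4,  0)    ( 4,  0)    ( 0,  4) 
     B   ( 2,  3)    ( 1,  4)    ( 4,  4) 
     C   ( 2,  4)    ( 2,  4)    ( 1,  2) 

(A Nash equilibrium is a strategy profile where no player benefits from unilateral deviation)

Nash equilibrium: (B, Z)

Work:
Best responses:
  P1 vs X: payoffs [4, 2, 2] → best response A (payoff 4)
  P1 vs Y: payoffs [4, 1, 2] → best response A (payoff 4)
  P1 vs Z: payoffs [0, 4, 1] → best response B (payoff 4)
  P2 vs A: payoffs [0, 0, 4] → best response Z (payoff 4)
  P2 vs B: payoffs [3, 4, 4] → best response Y/Z (payoff 4)
  P2 vs C: payoffs [4, 4, 2] → best response X/Y (payoff 4)
Mutual best responses: (B,Z) → Nash equilibria.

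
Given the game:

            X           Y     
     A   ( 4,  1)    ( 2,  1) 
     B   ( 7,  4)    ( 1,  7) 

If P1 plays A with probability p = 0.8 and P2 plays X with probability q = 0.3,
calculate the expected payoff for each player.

E[P1] = 2.64, E[P2] = 2.02

Work:
E[P1] = p·q·π₁(A,X) + p·(1-q)·π₁(A,Y) + (1-p)·q·π₁(B,X) + (1-p)·(1-q)·π₁(B,Y)
= 0.8·0.3·4 + 0.8·0.7·2 + 0.2·0.3·7 + 0.2·0.7·1
= 2.64

E[P2] = 2.02 (similar calculation)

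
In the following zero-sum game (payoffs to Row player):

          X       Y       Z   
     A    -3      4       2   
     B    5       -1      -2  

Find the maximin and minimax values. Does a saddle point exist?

Maximin = -2, Minimax = 2, Saddle: False

Work:
Row minimums: [-3, -2] → maximin = -2
Column maximums: [5, 4, 2] → minimax = 2
No saddle point (maximin ≠ minimax). Mixed strategy needed.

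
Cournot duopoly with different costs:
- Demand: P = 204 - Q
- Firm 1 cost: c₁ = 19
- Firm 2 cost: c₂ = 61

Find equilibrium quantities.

q₁* = 75.67, q₂* = 33.67

Work:
Reaction: q₁ = (204 - 19 - q₂)/2
Reaction: q₂ = (204 - 61 - q₁)/2
Solve simultaneously:
q₁* = (204 - 2×19 + 61)/3 = 75.67
q₂* = (204 - 2×61 + 19)/3 = 33.67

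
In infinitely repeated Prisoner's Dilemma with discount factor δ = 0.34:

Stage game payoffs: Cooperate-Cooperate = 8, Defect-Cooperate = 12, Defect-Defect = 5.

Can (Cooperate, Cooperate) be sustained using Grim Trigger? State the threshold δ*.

δ* = 0.5714; since δ = 0.34 < 0.5714, cooperation cannot be sustained

Work:
For Grim Trigger:
Cooperate forever: 8/(1-δ)
Defect then punished: 12 + 5·δ/(1-δ)
Need: 8/(1-δ) ≥ 12 + 5·δ/(1-δ)
Solving: δ ≥ (T-R)/(T-P) = (12-8)/(12-5) = 0.5714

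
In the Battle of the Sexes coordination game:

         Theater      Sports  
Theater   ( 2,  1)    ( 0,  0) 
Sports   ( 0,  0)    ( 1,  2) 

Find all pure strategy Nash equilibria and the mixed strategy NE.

Pure NE: (Theater, Theater) and (Sports, Sports); Mixed NE: p = 0.6667, q = 0.3333

Work:
Check pure NE:
(Theater, Theater): (2, 1) - no unilateral deviation beneficial
(Sports, Sports): (1, 2) - no unilateral deviation beneficial
Mixed NE: P1 plays Theater with p = 0.6667, P2 plays Theater with q = 0.3333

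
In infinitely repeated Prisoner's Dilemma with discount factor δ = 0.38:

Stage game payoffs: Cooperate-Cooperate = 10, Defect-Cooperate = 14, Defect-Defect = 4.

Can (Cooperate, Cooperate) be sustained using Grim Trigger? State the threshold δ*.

δ* = 0.4; since δ = 0.38 < 0.4, cooperation cannot be sustained

Work:
For Grim Trigger:
Cooperate forever: 10/(1-δ)
Defect then punished: 14 + 4·δ/(1-δ)
Need: 10/(1-δ) ≥ 14 + 4·δ/(1-δ)
Solving: δ ≥ (T-R)/(T-P) = (14-10)/(14-4) = 0.4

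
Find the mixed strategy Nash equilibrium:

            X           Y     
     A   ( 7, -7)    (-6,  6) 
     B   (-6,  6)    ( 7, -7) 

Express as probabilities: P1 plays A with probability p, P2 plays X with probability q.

p = 0.5, q = 0.5

Work:
Find probabilities that make opponent indifferent:
P2 chooses q to make P1 indifferent between A and B
P1 chooses p to make P2 indifferent between X and Y
Mixed NE: P1 plays (A: 0.5, B: 0.5), P2 plays (X: 0.5, Y: 0.5)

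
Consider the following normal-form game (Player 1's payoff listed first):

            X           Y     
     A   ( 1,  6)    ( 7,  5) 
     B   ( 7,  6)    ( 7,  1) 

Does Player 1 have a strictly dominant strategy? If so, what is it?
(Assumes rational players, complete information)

No strictly dominant strategy exists for Player 1

Work:
A strategy strictly dominates another if it gives a strictly higher payoff against every opponent action. Compare each pair of P1's strategies column-by-column:
  A vs B: [1 vs 7, 7 vs 7] → A does not strictly dominate B (column X: 1 ≤ 7)
  B vs A: [7 vs 1, 7 vs 7] → B does not strictly dominate A (column Y: 7 ≤ 7)
No single strategy strictly dominates all others → no strictly dominant strategy.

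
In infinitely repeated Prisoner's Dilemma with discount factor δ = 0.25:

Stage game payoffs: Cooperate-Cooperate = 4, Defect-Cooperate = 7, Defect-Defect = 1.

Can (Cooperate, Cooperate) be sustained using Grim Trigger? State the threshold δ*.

δ* = 0.5; since δ = 0.25 < 0.5, cooperation cannot be sustained

Work:
For Grim Trigger:
Cooperate forever: 4/(1-δ)
Defect then punished: 7 + 1·δ/(1-δ)
Need: 4/(1-δ) ≥ 7 + 1·δ/(1-δ)
Solving: δ ≥ (T-R)/(T-P) = (7-4)/(7-1) = 0.5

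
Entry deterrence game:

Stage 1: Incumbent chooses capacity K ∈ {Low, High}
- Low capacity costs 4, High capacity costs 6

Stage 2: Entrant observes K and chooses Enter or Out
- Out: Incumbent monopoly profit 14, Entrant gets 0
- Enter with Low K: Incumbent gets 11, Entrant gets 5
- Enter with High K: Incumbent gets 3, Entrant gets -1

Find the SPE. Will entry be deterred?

SPE: (High, Enter|Low, Out|High); Entry deterred. Incumbent net profit = 8

Work:
After Low K: Entrant enters (5 > 0)
After High K: Entrant stays out (-1 < 0)
Incumbent: Low → 11−4=7, High → 14−6=8
Incumbent chooses High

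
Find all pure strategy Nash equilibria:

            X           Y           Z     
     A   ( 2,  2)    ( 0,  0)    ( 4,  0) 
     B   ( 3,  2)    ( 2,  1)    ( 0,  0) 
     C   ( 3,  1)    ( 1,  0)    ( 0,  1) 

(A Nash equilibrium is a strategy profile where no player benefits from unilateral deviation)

Nash equilibrium: (B, X), (C, X)

Work:
Best responses:
  P1 vs X: payoffs [2, 3, 3] → best response B/C (payoff 3)
  P1 vs Y: payoffs [0, 2, 1] → best response B (payoff 2)
  P1 vs Z: payoffs [4, 0, 0] → best response A (payoff 4)
  P2 vs A: payoffs [2, 0, 0] → best response X (payoff 2)
  P2 vs B: payoffs [2, 1, 0] → best response X (payoff 2)
  P2 vs C: payoffs [1, 0, 1] → best response X/Z (payoff 1)
Mutual best responses: (B,X), (C,X) → Nash equilibria.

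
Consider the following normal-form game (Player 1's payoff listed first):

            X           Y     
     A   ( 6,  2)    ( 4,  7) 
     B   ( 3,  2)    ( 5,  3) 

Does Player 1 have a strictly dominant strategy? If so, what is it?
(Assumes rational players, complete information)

No strictly dominant strategy exists for Player 1

Work:
A strategy strictly dominates another if it gives a strictly higher payoff against every opponent action. Compare each pair of P1's strategies column-by-column:
  A vs B: [6 vs 3, 4 vs 5] → A does not strictly dominate B (column Y: 4 ≤ 5)
  B vs A: [3 vs 6, 5 vs 4] → B does not strictly dominate A (column X: 3 ≤ 6)
No single strategy strictly dominates all others → no strictly dominant strategy.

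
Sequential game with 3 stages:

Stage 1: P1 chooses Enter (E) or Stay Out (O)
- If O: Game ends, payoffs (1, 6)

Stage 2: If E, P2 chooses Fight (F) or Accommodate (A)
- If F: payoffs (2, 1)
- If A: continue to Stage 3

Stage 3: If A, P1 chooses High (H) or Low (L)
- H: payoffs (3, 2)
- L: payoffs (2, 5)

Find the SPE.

SPE: (E, A, H); Outcome (3, 2)

Work:
Stage 3: P1 chooses H (3 vs 2)
Stage 2: P2: F->1, A->2 (anticipating H). Choose A
Stage 1: P1: O->1, E->3 (anticipating A, H). Choose E
SPE path: E -> A -> H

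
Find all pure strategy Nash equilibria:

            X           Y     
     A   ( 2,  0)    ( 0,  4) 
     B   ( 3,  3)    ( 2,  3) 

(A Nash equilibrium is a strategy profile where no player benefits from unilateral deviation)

Nash equilibrium: (B, X), (B, Y)

Work:
Best responses:
  P1 vs X: payoffs [2, 3] → best response B (payoff 3)
  P1 vs Y: payoffs [0, 2] → best response B (payoff 2)
  P2 vs A: payoffs [0, 4] → best response Y (payoff 4)
  P2 vs B: payoffs [3, 3] → best response X/Y (payoff 3)
Mutual best responses: (B,X), (B,Y) → Nash equilibria.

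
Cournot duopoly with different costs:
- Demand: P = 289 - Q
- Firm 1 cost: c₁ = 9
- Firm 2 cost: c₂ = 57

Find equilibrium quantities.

q₁* = 109.33, q₂* = 61.33

Work:
Reaction: q₁ = (289 - 9 - q₂)/2
Reaction: q₂ = (289 - 57 - q₁)/2
Solve simultaneously:
q₁* = (289 - 2×9 + 57)/3 = 109.33
q₂* = (289 - 2×57 + 9)/3 = 61.33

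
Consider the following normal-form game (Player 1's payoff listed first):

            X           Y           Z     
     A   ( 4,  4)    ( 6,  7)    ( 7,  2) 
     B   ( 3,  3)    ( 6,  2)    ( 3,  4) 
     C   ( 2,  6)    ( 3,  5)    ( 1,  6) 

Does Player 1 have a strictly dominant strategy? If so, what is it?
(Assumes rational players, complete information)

No strictly dominant strategy exists for Player 1

Work:
A strategy strictly dominates another if it gives a strictly higher payoff against every opponent action. Compare each pair of P1's strategies column-by-column:
  A vs B: [4 vs 3, 6 vs 6, 7 vs 3] → A does not strictly dominate B (column Y: 6 ≤ 6)
  A vs C: [4 vs 2, 6 vs 3, 7 vs 1] → A strictly dominates C
  B vs A: [3 vs 4, 6 vs 6, 3 vs 7] → B does not strictly dominate A (column X: 3 ≤ 4)
  B vs C: [3 vs 2, 6 vs 3, 3 vs 1] → B strictly dominates C
  C vs A: [2 vs 4, 3 vs 6, 1 vs 7] → C does not strictly dominate A (column X: 2 ≤ 4)
  C vs B: [2 vs 3, 3 vs 6, 1 vs 3] → C does not strictly dominate B (column X: 2 ≤ 3)
No single strategy strictly dominates all others → no strictly dominant strategy.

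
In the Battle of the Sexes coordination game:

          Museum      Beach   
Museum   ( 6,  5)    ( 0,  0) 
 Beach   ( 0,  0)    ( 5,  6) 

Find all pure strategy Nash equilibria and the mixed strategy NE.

Pure NE: (Museum, Museum) and (Beach, Beach); Mixed NE: p = 0.5455, q = 0.4545

Work:
Check pure NE:
(Museum, Museum): (6, 5) - no unilateral deviation beneficial
(Beach, Beach): (5, 6) - no unilateral deviation beneficial
Mixed NE: P1 plays Museum with p = 0.5455, P2 plays Museum with q = 0.4545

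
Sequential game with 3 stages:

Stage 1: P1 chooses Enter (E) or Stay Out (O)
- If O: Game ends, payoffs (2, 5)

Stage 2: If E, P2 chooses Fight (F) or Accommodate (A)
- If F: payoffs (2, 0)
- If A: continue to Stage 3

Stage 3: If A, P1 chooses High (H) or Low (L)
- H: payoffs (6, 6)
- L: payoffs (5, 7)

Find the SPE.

SPE: (E, A, H); Outcome (6, 6)

Work:
Stage 3: P1 chooses H (6 vs 5)
Stage 2: P2: F->0, A->6 (anticipating H). Choose A
Stage 1: P1: O->2, E->6 (anticipating A, H). Choose E
SPE path: E -> A -> H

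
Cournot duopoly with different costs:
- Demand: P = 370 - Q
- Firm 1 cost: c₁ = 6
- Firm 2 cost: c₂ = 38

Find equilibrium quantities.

q₁* = 132.0, q₂* = 100.0

Work:
Reaction: q₁ = (370 - 6 - q₂)/2
Reaction: q₂ = (370 - 38 - q₁)/2
Solve simultaneously:
q₁* = (370 - 2×6 + 38)/3 = 132.0
q₂* = (370 - 2×38 + 6)/3 = 100.0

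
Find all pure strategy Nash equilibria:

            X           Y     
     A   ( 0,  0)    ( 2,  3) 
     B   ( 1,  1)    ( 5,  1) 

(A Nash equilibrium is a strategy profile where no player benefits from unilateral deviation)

Nash equilibrium: (B, X), (B, Y)

Work:
Best responses:
  P1 vs X: payoffs [0, 1] → best response B (payoff 1)
  P1 vs Y: payoffs [2, 5] → best response B (payoff 5)
  P2 vs A: payoffs [0, 3] → best response Y (payoff 3)
  P2 vs B: payoffs [1, 1] → best response X/Y (payoff 1)
Mutual best responses: (B,X), (B,Y) → Nash equilibria.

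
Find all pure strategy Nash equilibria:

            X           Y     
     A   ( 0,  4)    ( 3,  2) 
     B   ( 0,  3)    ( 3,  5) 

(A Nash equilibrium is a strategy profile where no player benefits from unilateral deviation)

Nash equilibrium: (A, X), (B, Y)

Work:
Best responses:
  P1 vs X: payoffs [0, 0] → best response A/B (payoff 0)
  P1 vs Y: payoffs [3, 3] → best response A/B (payoff 3)
  P2 vs A: payoffs [4, 2] → best response X (payoff 4)
  P2 vs B: payoffs [3, 5] → best response Y (payoff 5)
Mutual best responses: (A,X), (B,Y) → Nash equilibria.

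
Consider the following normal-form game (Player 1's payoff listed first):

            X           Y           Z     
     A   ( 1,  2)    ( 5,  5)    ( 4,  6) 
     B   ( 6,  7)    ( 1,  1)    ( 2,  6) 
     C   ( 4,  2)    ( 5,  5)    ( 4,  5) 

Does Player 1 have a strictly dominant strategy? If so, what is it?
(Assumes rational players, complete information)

No strictly dominant strategy exists for Player 1

Work:
A strategy strictly dominates another if it gives a strictly higher payoff against every opponent action. Compare each pair of P1's strategies column-by-column:
  A vs B: [1 vs 6, 5 vs 1, 4 vs 2] → A does not strictly dominate B (column X: 1 ≤ 6)
  A vs C: [1 vs 4, 5 vs 5, 4 vs 4] → A does not strictly dominate C (column X: 1 ≤ 4)
  B vs A: [6 vs 1, 1 vs 5, 2 vs 4] → B does not strictly dominate A (column Y: 1 ≤ 5)
  B vs C: [6 vs 4, 1 vs 5, 2 vs 4] → B does not strictly dominate C (column Y: 1 ≤ 5)
  C vs A: [4 vs 1, 5 vs 5, 4 vs 4] → C does not strictly dominate A (column Y: 5 ≤ 5)
  C vs B: [4 vs 6, 5 vs 1, 4 vs 2] → C does not strictly dominate B (column X: 4 ≤ 6)
No single strategy strictly dominates all others → no strictly dominant strategy.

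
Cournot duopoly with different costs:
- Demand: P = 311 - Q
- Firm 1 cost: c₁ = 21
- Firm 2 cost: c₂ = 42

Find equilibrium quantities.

q₁* = 103.67, q₂* = 82.67

Work:
Reaction: q₁ = (311 - 21 - q₂)/2
Reaction: q₂ = (311 - 42 - q₁)/2
Solve simultaneously:
q₁* = (311 - 2×21 + 42)/3 = 103.67
q₂* = (311 - 2×42 + 21)/3 = 82.67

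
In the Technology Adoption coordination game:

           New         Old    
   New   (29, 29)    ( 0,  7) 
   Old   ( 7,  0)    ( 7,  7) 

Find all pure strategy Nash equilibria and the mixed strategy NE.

Pure NE: (New, New) and (Old, Old); Mixed NE: p = 0.2414, q = 0.2414

Work:
Check pure NE:
(New, New): (29, 29) - no unilateral deviation beneficial
(Old, Old): (7, 7) - no unilateral deviation beneficial
Mixed NE: P1 plays New with p = 0.2414, P2 plays New with q = 0.2414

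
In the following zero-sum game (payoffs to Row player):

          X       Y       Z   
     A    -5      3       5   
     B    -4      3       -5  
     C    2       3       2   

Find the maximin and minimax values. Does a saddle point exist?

Maximin = 2, Minimax = 2, Saddle: True

Work:
Row minimums: [-5, -5, 2] → maximin = 2
Column maximums: [2, 3, 5] → minimax = 2
Saddle point exists! Game value = 2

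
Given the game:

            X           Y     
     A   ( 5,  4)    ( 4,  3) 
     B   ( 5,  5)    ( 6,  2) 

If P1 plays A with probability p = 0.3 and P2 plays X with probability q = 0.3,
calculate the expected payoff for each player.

E[P1] = 5.28, E[P2] = 3.02

Work:
E[P1] = p·q·π₁(A,X) + p·(1-q)·π₁(A,Y) + (1-p)·q·π₁(B,X) + (1-p)·(1-q)·π₁(B,Y)
= 0.3·0.3·5 + 0.3·0.7·4 + 0.7·0.3·5 + 0.7·0.7·6
= 5.28

E[P2] = 3.02 (similar calculation)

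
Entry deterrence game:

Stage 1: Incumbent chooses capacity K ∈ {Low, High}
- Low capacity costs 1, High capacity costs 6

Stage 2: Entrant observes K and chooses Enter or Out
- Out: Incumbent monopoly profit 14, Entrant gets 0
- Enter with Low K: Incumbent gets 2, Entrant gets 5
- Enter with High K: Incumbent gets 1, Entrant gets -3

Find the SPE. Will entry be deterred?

SPE: (High, Enter|Low, Out|High); Entry deterred. Incumbent net profit = 8

Work:
After Low K: Entrant enters (5 > 0)
After High K: Entrant stays out (-3 < 0)
Incumbent: Low → 2−1=1, High → 14−6=8
Incumbent chooses High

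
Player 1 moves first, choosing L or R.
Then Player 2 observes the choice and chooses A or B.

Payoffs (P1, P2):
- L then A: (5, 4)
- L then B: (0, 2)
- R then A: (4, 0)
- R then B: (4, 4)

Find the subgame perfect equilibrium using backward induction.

P1 plays L, P2 plays A after L and B after R; Payoff (5, 4)

Work:
Backward induction:
After L: P2 chooses A → P1 gets 5
After R: P2 chooses B → P1 gets 4
P1 chooses L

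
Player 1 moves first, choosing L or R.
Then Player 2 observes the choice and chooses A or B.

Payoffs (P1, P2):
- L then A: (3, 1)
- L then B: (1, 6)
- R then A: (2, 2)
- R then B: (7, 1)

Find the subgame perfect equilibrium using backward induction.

P1 plays R, P2 plays B after L and A after R; Payoff (2, 2)

Work:
Backward induction:
After L: P2 chooses B → P1 gets 1
After R: P2 chooses A → P1 gets 2
P1 chooses R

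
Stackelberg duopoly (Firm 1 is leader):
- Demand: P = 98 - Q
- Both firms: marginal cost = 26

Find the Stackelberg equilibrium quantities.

q₁* (leader) = 36.0, q₂* (follower) = 18.0

Work:
Follower's reaction: q₂ = (a - c - q₁)/2
Leader substitutes: π₁ = q₁·(a - q₁ - (a-c-q₁)/2 - c)
FOC: q₁* = (98 - 26)/2 = 36.00
Then: q₂* = (98 - 26 - 36.0)/2 = 18.00
Leader has first-mover advantage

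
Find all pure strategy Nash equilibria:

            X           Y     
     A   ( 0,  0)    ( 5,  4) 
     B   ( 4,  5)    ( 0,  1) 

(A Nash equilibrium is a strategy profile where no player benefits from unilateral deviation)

Nash equilibrium: (A, Y), (B, X)

Work:
Best responses:
  P1 vs X: payoffs [0, 4] → best response B (payoff 4)
  P1 vs Y: payoffs [5, 0] → best response A (payoff 5)
  P2 vs A: payoffs [0, 4] → best response Y (payoff 4)
  P2 vs B: payoffs [5, 1] → best response X (payoff 5)
Mutual best responses: (A,Y), (B,X) → Nash equilibria.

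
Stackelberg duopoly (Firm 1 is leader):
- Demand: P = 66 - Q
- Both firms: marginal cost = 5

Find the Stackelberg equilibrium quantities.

q₁* (leader) = 30.5, q₂* (follower) = 15.25

Work:
Follower's reaction: q₂ = (a - c - q₁)/2
Leader substitutes: π₁ = q₁·(a - q₁ - (a-c-q₁)/2 - c)
FOC: q₁* = (66 - 5)/2 = 30.50
Then: q₂* = (66 - 5 - 30.5)/2 = 15.25
Leader has first-mover advantage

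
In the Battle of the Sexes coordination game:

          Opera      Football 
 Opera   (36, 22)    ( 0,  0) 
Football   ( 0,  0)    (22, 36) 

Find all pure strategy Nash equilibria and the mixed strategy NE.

Pure NE: (Opera, Opera) and (Football, Football); Mixed NE: p = 0.6207, q = 0.3793

Work:
Check pure NE:
(Opera, Opera): (36, 22) - no unilateral deviation beneficial
(Football, Football): (22, 36) - no unilateral deviation beneficial
Mixed NE: P1 plays Opera with p = 0.6207, P2 plays Opera with q = 0.3793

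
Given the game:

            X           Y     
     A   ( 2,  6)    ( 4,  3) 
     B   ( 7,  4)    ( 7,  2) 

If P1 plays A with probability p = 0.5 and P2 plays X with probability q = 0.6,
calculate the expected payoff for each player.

E[P1] = 4.9, E[P2] = 4.0

Work:
E[P1] = p·q·π₁(A,X) + p·(1-q)·π₁(A,Y) + (1-p)·q·π₁(B,X) + (1-p)·(1-q)·π₁(B,Y)
= 0.5·0.6·2 + 0.5·0.4·4 + 0.5·0.6·7 + 0.5·0.4·7
= 4.9

E[P2] = 4.0 (similar calculation)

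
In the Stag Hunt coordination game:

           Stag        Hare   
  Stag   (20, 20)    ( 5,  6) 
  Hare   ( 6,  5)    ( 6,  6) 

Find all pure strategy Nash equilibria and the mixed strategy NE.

Pure NE: (Stag, Stag) and (Hare, Hare); Mixed NE: p = 0.0667, q = 0.0667

Work:
Check pure NE:
(Stag, Stag): (20, 20) - no unilateral deviation beneficial
(Hare, Hare): (6, 6) - no unilateral deviation beneficial
Mixed NE: P1 plays Stag with p = 0.0667, P2 plays Stag with q = 0.0667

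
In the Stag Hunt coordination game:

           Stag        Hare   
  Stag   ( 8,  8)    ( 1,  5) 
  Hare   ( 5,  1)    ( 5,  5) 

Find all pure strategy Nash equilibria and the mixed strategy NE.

Pure NE: (Stag, Stag) and (Hare, Hare); Mixed NE: p = 0.5714, q = 0.5714

Work:
Check pure NE:
(Stag, Stag): (8, 8) - no unilateral deviation beneficial
(Hare, Hare): (5, 5) - no unilateral deviation beneficial
Mixed NE: P1 plays Stag with p = 0.5714, P2 plays Stag with q = 0.5714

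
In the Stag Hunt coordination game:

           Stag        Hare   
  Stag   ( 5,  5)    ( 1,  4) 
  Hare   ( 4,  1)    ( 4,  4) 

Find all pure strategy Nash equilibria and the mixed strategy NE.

Pure NE: (Stag, Stag) and (Hare, Hare); Mixed NE: p = 0.75, q = 0.75

Work:
Check pure NE:
(Stag, Stag): (5, 5) - no unilateral deviation beneficial
(Hare, Hare): (4, 4) - no unilateral deviation beneficial
Mixed NE: P1 plays Stag with p = 0.75, P2 plays Stag with q = 0.75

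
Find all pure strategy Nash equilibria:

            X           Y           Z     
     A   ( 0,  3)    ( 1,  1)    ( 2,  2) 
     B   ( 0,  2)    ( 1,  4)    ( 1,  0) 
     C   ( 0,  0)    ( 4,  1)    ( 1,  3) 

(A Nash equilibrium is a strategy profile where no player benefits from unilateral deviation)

Nash equilibrium: (A, X)

Work:
Best responses:
  P1 vs X: payoffs [0, 0, 0] → best response A/B/C (payoff 0)
  P1 vs Y: payoffs [1, 1, 4] → best response C (payoff 4)
  P1 vs Z: payoffs [2, 1, 1] → best response A (payoff 2)
  P2 vs A: payoffs [3, 1, 2] → best response X (payoff 3)
  P2 vs B: payoffs [2, 4, 0] → best response Y (payoff 4)
  P2 vs C: payoffs [0, 1, 3] → best response Z (payoff 3)
Mutual best responses: (A,X) → Nash equilibria.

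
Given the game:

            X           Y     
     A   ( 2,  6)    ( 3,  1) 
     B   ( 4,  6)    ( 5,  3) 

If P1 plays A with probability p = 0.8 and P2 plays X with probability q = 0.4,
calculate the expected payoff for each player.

E[P1] = 3.0, E[P2] = 3.24

Work:
E[P1] = p·q·π₁(A,X) + p·(1-q)·π₁(A,Y) + (1-p)·q·π₁(B,X) + (1-p)·(1-q)·π₁(B,Y)
= 0.8·0.4·2 + 0.8·0.6·3 + 0.2·0.4·4 + 0.2·0.6·5
= 3.0

E[P2] = 3.24 (similar calculation)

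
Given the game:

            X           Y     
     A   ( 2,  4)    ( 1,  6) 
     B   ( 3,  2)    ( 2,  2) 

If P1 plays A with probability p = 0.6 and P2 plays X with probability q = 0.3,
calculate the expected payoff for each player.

E[P1] = 1.7, E[P2] = 4.04

Work:
E[P1] = p·q·π₁(A,X) + p·(1-q)·π₁(A,Y) + (1-p)·q·π₁(B,X) + (1-p)·(1-q)·π₁(B,Y)
= 0.6·0.3·2 + 0.6·0.7·1 + 0.4·0.3·3 + 0.4·0.7·2
= 1.7

E[P2] = 4.04 (similar calculation)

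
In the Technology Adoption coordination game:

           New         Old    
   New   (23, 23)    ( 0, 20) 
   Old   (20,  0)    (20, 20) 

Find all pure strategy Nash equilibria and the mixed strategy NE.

Pure NE: (New, New) and (Old, Old); Mixed NE: p = 0.8696, q = 0.8696

Work:
Check pure NE:
(New, New): (23, 23) - no unilateral deviation beneficial
(Old, Old): (20, 20) - no unilateral deviation beneficial
Mixed NE: P1 plays New with p = 0.8696, P2 plays New with q = 0.8696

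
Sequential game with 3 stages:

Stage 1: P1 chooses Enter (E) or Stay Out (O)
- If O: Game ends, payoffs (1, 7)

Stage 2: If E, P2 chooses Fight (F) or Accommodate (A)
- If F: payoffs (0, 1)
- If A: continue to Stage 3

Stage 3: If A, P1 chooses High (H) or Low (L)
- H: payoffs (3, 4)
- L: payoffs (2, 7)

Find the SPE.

SPE: (E, A, H); Outcome (3, 4)

Work:
Stage 3: P1 chooses H (3 vs 2)
Stage 2: P2: F->1, A->4 (anticipating H). Choose A
Stage 1: P1: O->1, E->3 (anticipating A, H). Choose E
SPE path: E -> A -> H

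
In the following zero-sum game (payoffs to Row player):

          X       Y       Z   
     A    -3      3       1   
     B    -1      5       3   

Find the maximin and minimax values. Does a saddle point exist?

Maximin = -1, Minimax = -1, Saddle: True

Work:
Row minimums: [-3, -1] → maximin = -1
Column maximums: [-1, 5, 3] → minimax = -1
Saddle point exists! Game value = -1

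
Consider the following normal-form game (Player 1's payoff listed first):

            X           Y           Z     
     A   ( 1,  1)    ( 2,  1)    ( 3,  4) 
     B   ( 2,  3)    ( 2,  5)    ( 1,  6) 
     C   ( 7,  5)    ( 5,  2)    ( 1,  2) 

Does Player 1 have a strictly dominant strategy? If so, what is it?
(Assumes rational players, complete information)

No strictly dominant strategy exists for Player 1

Work:
A strategy strictly dominates another if it gives a strictly higher payoff against every opponent action. Compare each pair of P1's strategies column-by-column:
  A vs B: [1 vs 2, 2 vs 2, 3 vs 1] → A does not strictly dominate B (column X: 1 ≤ 2)
  A vs C: [1 vs 7, 2 vs 5, 3 vs 1] → A does not strictly dominate C (column X: 1 ≤ 7)
  B vs A: [2 vs 1, 2 vs 2, 1 vs 3] → B does not strictly dominate A (column Y: 2 ≤ 2)
  B vs C: [2 vs 7, 2 vs 5, 1 vs 1] → B does not strictly dominate C (column X: 2 ≤ 7)
  C vs A: [7 vs 1, 5 vs 2, 1 vs 3] → C does not strictly dominate A (column Z: 1 ≤ 3)
  C vs B: [7 vs 2, 5 vs 2, 1 vs 1] → C does not strictly dominate B (column Z: 1 ≤ 1)
No single strategy strictly dominates all others → no strictly dominant strategy.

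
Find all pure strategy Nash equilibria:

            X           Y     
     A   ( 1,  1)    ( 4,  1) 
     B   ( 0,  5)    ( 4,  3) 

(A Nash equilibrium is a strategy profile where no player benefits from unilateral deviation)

Nash equilibrium: (A, X), (A, Y)

Work:
Best responses:
  P1 vs X: payoffs [1, 0] → best response A (payoff 1)
  P1 vs Y: payoffs [4, 4] → best response A/B (payoff 4)
  P2 vs A: payoffs [1, 1] → best response X/Y (payoff 1)
  P2 vs B: payoffs [5, 3] → best response X (payoff 5)
Mutual best responses: (A,X), (A,Y) → Nash equilibria.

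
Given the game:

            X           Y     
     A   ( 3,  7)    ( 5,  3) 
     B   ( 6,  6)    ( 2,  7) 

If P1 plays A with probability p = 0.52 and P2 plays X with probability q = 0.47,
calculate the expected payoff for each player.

E[P1] = 3.9736, E[P2] = 5.672

Work:
E[P1] = p·q·π₁(A,X) + p·(1-q)·π₁(A,Y) + (1-p)·q·π₁(B,X) + (1-p)·(1-q)·π₁(B,Y)
= 0.52·0.47·3 + 0.52·0.53·5 + 0.48·0.47·6 + 0.48·0.53·2
= 3.9736

E[P2] = 5.672 (similar calculation)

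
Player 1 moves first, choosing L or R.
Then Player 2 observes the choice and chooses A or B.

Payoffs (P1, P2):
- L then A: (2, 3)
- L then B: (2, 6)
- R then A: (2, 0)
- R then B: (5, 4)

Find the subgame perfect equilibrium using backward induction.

P1 plays R, P2 plays B after L and B after R; Payoff (5, 4)

Work:
Backward induction:
After L: P2 chooses B → P1 gets 2
After R: P2 chooses B → P1 gets 5
P1 chooses R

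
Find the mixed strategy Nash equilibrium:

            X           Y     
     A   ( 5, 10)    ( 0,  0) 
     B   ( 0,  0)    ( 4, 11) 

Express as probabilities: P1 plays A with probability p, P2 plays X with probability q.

p = 0.5238, q = 0.4444

Work:
Find probabilities that make opponent indifferent:
P2 chooses q to make P1 indifferent between A and B
P1 chooses p to make P2 indifferent between X and Y
Mixed NE: P1 plays (A: 0.5238, B: 0.4762), P2 plays (X: 0.4444, Y: 0.5556)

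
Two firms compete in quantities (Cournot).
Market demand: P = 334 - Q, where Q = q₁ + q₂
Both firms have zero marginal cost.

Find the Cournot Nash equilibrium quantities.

q₁* = q₂* = 111.33; P* = 111.33

Work:
Profit: π_i = P·q_i = (a - q_i - q_j)·q_i
FOC: ∂π_i/∂q_i = a - 2q_i - q_j = 0
Reaction function: q_i = (334 - q_j)/2
Symmetry: q* = 334/3 = 111.33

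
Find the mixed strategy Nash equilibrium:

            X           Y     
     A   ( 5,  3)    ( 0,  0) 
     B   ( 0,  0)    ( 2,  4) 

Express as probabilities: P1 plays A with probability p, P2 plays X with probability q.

p = 0.5714, q = 0.2857

Work:
Find probabilities that make opponent indifferent:
P2 chooses q to make P1 indifferent between A and B
P1 chooses p to make P2 indifferent between X and Y
Mixed NE: P1 plays (A: 0.5714, B: 0.4286), P2 plays (X: 0.2857, Y: 0.7143)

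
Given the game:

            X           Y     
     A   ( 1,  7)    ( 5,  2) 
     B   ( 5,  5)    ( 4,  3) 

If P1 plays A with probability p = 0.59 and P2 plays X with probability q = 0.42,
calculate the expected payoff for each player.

E[P1] = 3.771, E[P2] = 3.9934

Work:
E[P1] = p·q·π₁(A,X) + p·(1-q)·π₁(A,Y) + (1-p)·q·π₁(B,X) + (1-p)·(1-q)·π₁(B,Y)
= 0.59·0.42·1 + 0.59·0.58·5 + 0.41·0.42·5 + 0.41·0.58·4
= 3.771

E[P2] = 3.9934 (similar calculation)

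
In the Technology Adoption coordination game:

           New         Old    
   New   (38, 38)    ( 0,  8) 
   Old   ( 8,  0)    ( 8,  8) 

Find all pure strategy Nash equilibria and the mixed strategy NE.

Pure NE: (New, New) and (Old, Old); Mixed NE: p = 0.2105, q = 0.2105

Work:
Check pure NE:
(New, New): (38, 38) - no unilateral deviation beneficial
(Old, Old): (8, 8) - no unilateral deviation beneficial
Mixed NE: P1 plays New with p = 0.2105, P2 plays New with q = 0.2105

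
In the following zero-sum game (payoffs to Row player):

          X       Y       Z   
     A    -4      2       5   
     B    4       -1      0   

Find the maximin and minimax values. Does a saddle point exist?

Maximin = -1, Minimax = 2, Saddle: False

Work:
Row minimums: [-4, -1] → maximin = -1
Column maximums: [4, 2, 5] → minimax = 2
No saddle point (maximin ≠ minimax). Mixed strategy needed.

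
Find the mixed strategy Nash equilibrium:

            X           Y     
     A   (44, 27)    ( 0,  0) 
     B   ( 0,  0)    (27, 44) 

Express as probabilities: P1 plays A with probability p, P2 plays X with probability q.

p = 0.6197, q = 0.3803

Work:
Find probabilities that make opponent indifferent:
P2 chooses q to make P1 indifferent between A and B
P1 chooses p to make P2 indifferent between X and Y
Mixed NE: P1 plays (A: 0.6197, B: 0.3803), P2 plays (X: 0.3803, Y: 0.6197)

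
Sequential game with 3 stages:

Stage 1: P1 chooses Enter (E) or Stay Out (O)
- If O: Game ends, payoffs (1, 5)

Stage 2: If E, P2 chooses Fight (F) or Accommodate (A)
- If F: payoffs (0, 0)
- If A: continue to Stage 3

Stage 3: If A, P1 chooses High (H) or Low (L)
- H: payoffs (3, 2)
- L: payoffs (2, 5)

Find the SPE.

SPE: (E, A, H); Outcome (3, 2)

Work:
Stage 3: P1 chooses H (3 vs 2)
Stage 2: P2: F->0, A->2 (anticipating H). Choose A
Stage 1: P1: O->1, E->3 (anticipating A, H). Choose E
SPE path: E -> A -> H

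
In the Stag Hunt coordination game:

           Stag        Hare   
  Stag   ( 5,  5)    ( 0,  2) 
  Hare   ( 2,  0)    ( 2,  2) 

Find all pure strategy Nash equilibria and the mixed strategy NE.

Pure NE: (Stag, Stag) and (Hare, Hare); Mixed NE: p = 0.4, q = 0.4

Work:
Check pure NE:
(Stag, Stag): (5, 5) - no unilateral deviation beneficial
(Hare, Hare): (2, 2) - no unilateral deviation beneficial
Mixed NE: P1 plays Stag with p = 0.4, P2 plays Stag with q = 0.4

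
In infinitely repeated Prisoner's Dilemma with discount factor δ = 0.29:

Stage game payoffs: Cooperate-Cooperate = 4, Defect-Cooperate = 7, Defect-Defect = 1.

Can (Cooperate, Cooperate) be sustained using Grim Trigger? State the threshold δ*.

δ* = 0.5; since δ = 0.29 < 0.5, cooperation cannot be sustained

Work:
For Grim Trigger:
Cooperate forever: 4/(1-δ)
Defect then punished: 7 + 1·δ/(1-δ)
Need: 4/(1-δ) ≥ 7 + 1·δ/(1-δ)
Solving: δ ≥ (T-R)/(T-P) = (7-4)/(7-1) = 0.5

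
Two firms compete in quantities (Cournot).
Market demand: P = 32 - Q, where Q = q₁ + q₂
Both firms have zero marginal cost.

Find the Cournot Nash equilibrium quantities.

q₁* = q₂* = 10.67; P* = 10.67

Work:
Profit: π_i = P·q_i = (a - q_i - q_j)·q_i
FOC: ∂π_i/∂q_i = a - 2q_i - q_j = 0
Reaction function: q_i = (32 - q_j)/2
Symmetry: q* = 32/3 = 10.67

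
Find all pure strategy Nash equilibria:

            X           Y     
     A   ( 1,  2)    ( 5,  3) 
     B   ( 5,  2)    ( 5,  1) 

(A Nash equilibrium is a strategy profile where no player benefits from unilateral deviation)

Nash equilibrium: (A, Y), (B, X)

Work:
Best responses:
  P1 vs X: payoffs [1, 5] → best response B (payoff 5)
  P1 vs Y: payoffs [5, 5] → best response A/B (payoff 5)
  P2 vs A: payoffs [2, 3] → best response Y (payoff 3)
  P2 vs B: payoffs [2, 1] → best response X (payoff 2)
Mutual best responses: (A,Y), (B,X) → Nash equilibria.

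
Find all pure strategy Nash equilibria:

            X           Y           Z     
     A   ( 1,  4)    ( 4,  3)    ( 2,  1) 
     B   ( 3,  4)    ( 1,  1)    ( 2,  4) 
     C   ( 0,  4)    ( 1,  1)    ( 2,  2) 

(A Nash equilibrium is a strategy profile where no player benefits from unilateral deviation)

Nash equilibrium: (B, X), (B, Z)

Work:
Best responses:
  P1 vs X: payoffs [1, 3, 0] → best response B (payoff 3)
  P1 vs Y: payoffs [4, 1, 1] → best response A (payoff 4)
  P1 vs Z: payoffs [2, 2, 2] → best response A/B/C (payoff 2)
  P2 vs A: payoffs [4, 3, 1] → best response X (payoff 4)
  P2 vs B: payoffs [4, 1, 4] → best response X/Z (payoff 4)
  P2 vs C: payoffs [4, 1, 2] → best response X (payoff 4)
Mutual best responses: (B,X), (B,Z) → Nash equilibria.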